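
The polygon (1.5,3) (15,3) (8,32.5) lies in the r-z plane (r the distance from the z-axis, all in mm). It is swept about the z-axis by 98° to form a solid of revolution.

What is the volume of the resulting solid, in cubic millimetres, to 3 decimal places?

Profile (r,z), 3 vertices: (1.5,3) (15,3) (8,32.5)
edge 0: (1.5,3)→(15,3)  cross = 1.5·3 − 15·3 = -40.5000; (r_i+r_j)·cross = 16.5·-40.5000 = -668.2500
edge 1: (15,3)→(8,32.5)  cross = 15·32.5 − 8·3 = 463.5000; (r_i+r_j)·cross = 23·463.5000 = 10660.5000
edge 2: (8,32.5)→(1.5,3)  cross = 8·3 − 1.5·32.5 = -24.7500; (r_i+r_j)·cross = 9.5·-24.7500 = -235.1250
Σcross = 398.2500 → A = |Σcross|/2 = 199.1250 mm²
Σ(r_i+r_j)·cross = 9757.1250 → first moment M = |Σ|/6 = 1626.1875
R_c = M/A = 1626.1875/199.1250 = 8.1667 mm
θ = 98° = 1.710423 rad
V = θ·R_c·A = 1.710423·8.1667·199.1250 = 2781.468 mm³

Volume = 2781.468 mm³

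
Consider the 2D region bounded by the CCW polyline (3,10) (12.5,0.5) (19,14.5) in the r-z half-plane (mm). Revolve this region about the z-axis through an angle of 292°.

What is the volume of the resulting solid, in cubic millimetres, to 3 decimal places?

Volume = 5706.969 mm³

Profile (r,z), 3 vertices: (3,10) (12.5,0.5) (19,14.5)
edge 0: (3,10)→(12.5,0.5)  cross = 3·0.5 − 12.5·10 = -123.5000; (r_i+r_j)·cross = 15.5·-123.5000 = -1914.2500
edge 1: (12.5,0.5)→(19,14.5)  cross = 12.5·14.5 − 19·0.5 = 171.7500; (r_i+r_j)·cross = 31.5·171.7500 = 5410.1250
edge 2: (19,14.5)→(3,10)  cross = 19·10 − 3·14.5 = 146.5000; (r_i+r_j)·cross = 22·146.5000 = 3223.0000
Σcross = 194.7500 → A = |Σcross|/2 = 97.3750 mm²
Σ(r_i+r_j)·cross = 6718.8750 → first moment M = |Σ|/6 = 1119.8125
R_c = M/A = 1119.8125/97.3750 = 11.5000 mm
θ = 292° = 5.096361 rad
V = θ·R_c·A = 5.096361·11.5000·97.3750 = 5706.969 mm³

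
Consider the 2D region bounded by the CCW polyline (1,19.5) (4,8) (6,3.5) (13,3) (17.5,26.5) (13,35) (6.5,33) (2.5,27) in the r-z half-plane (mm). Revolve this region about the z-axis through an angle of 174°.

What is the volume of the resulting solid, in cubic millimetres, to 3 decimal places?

Volume = 10482.210 mm³

Profile (r,z), 8 vertices: (1,19.5) (4,8) (6,3.5) (13,3) (17.5,26.5) (13,35) (6.5,33) (2.5,27)
edge 0: (1,19.5)→(4,8)  cross = 1·8 − 4·19.5 = -70.0000; (r_i+r_j)·cross = 5·-70.0000 = -350.0000
edge 1: (4,8)→(6,3.5)  cross = 4·3.5 − 6·8 = -34.0000; (r_i+r_j)·cross = 10·-34.0000 = -340.0000
edge 2: (6,3.5)→(13,3)  cross = 6·3 − 13·3.5 = -27.5000; (r_i+r_j)·cross = 19·-27.5000 = -522.5000
edge 3: (13,3)→(17.5,26.5)  cross = 13·26.5 − 17.5·3 = 292.0000; (r_i+r_j)·cross = 30.5·292.0000 = 8906.0000
edge 4: (17.5,26.5)→(13,35)  cross = 17.5·35 − 13·26.5 = 268.0000; (r_i+r_j)·cross = 30.5·268.0000 = 8174.0000
edge 5: (13,35)→(6.5,33)  cross = 13·33 − 6.5·35 = 201.5000; (r_i+r_j)·cross = 19.5·201.5000 = 3929.2500
edge 6: (6.5,33)→(2.5,27)  cross = 6.5·27 − 2.5·33 = 93.0000; (r_i+r_j)·cross = 9·93.0000 = 837.0000
edge 7: (2.5,27)→(1,19.5)  cross = 2.5·19.5 − 1·27 = 21.7500; (r_i+r_j)·cross = 3.5·21.7500 = 76.1250
Σcross = 744.7500 → A = |Σcross|/2 = 372.3750 mm²
Σ(r_i+r_j)·cross = 20709.8750 → first moment M = |Σ|/6 = 3451.6458
R_c = M/A = 3451.6458/372.3750 = 9.2693 mm
θ = 174° = 3.036873 rad
V = θ·R_c·A = 3.036873·9.2693·372.3750 = 10482.210 mm³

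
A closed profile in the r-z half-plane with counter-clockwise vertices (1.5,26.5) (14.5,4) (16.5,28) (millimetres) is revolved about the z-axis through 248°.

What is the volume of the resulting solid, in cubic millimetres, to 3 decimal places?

Volume = 8370.075 mm³

Profile (r,z), 3 vertices: (1.5,26.5) (14.5,4) (16.5,28)
edge 0: (1.5,26.5)→(14.5,4)  cross = 1.5·4 − 14.5·26.5 = -378.2500; (r_i+r_j)·cross = 16·-378.2500 = -6052.0000
edge 1: (14.5,4)→(16.5,28)  cross = 14.5·28 − 16.5·4 = 340.0000; (r_i+r_j)·cross = 31·340.0000 = 10540.0000
edge 2: (16.5,28)→(1.5,26.5)  cross = 16.5·26.5 − 1.5·28 = 395.2500; (r_i+r_j)·cross = 18·395.2500 = 7114.5000
Σcross = 357.0000 → A = |Σcross|/2 = 178.5000 mm²
Σ(r_i+r_j)·cross = 11602.5000 → first moment M = |Σ|/6 = 1933.7500
R_c = M/A = 1933.7500/178.5000 = 10.8333 mm
θ = 248° = 4.328417 rad
V = θ·R_c·A = 4.328417·10.8333·178.5000 = 8370.075 mm³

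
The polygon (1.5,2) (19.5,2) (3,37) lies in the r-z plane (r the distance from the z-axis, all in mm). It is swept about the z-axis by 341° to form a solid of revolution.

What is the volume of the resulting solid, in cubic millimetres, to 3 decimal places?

Volume = 14997.963 mm³

Profile (r,z), 3 vertices: (1.5,2) (19.5,2) (3,37)
edge 0: (1.5,2)→(19.5,2)  cross = 1.5·2 − 19.5·2 = -36.0000; (r_i+r_j)·cross = 21·-36.0000 = -756.0000
edge 1: (19.5,2)→(3,37)  cross = 19.5·37 − 3·2 = 715.5000; (r_i+r_j)·cross = 22.5·715.5000 = 16098.7500
edge 2: (3,37)→(1.5,2)  cross = 3·2 − 1.5·37 = -49.5000; (r_i+r_j)·cross = 4.5·-49.5000 = -222.7500
Σcross = 630.0000 → A = |Σcross|/2 = 315.0000 mm²
Σ(r_i+r_j)·cross = 15120.0000 → first moment M = |Σ|/6 = 2520.0000
R_c = M/A = 2520.0000/315.0000 = 8.0000 mm
θ = 341° = 5.951573 rad
V = θ·R_c·A = 5.951573·8.0000·315.0000 = 14997.963 mm³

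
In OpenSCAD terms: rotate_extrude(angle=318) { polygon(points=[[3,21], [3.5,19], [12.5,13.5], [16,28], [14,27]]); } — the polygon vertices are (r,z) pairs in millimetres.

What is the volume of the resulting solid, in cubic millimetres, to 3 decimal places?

Volume = 5077.228 mm³

Profile (r,z), 5 vertices: (3,21) (3.5,19) (12.5,13.5) (16,28) (14,27)
edge 0: (3,21)→(3.5,19)  cross = 3·19 − 3.5·21 = -16.5000; (r_i+r_j)·cross = 6.5·-16.5000 = -107.2500
edge 1: (3.5,19)→(12.5,13.5)  cross = 3.5·13.5 − 12.5·19 = -190.2500; (r_i+r_j)·cross = 16·-190.2500 = -3044.0000
edge 2: (12.5,13.5)→(16,28)  cross = 12.5·28 − 16·13.5 = 134.0000; (r_i+r_j)·cross = 28.5·134.0000 = 3819.0000
edge 3: (16,28)→(14,27)  cross = 16·27 − 14·28 = 40.0000; (r_i+r_j)·cross = 30·40.0000 = 1200.0000
edge 4: (14,27)→(3,21)  cross = 14·21 − 3·27 = 213.0000; (r_i+r_j)·cross = 17·213.0000 = 3621.0000
Σcross = 180.2500 → A = |Σcross|/2 = 90.1250 mm²
Σ(r_i+r_j)·cross = 5488.7500 → first moment M = |Σ|/6 = 914.7917
R_c = M/A = 914.7917/90.1250 = 10.1503 mm
θ = 318° = 5.550147 rad
V = θ·R_c·A = 5.550147·10.1503·90.1250 = 5077.228 mm³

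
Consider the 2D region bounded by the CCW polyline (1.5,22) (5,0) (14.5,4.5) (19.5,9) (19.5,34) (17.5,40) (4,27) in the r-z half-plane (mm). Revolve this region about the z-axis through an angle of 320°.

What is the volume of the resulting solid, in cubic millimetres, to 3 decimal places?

Profile (r,z), 7 vertices: (1.5,22) (5,0) (14.5,4.5) (19.5,9) (19.5,34) (17.5,40) (4,27)
edge 0: (1.5,22)→(5,0)  cross = 1.5·0 − 5·22 = -110.0000; (r_i+r_j)·cross = 6.5·-110.0000 = -715.0000
edge 1: (5,0)→(14.5,4.5)  cross = 5·4.5 − 14.5·0 = 22.5000; (r_i+r_j)·cross = 19.5·22.5000 = 438.7500
edge 2: (14.5,4.5)→(19.5,9)  cross = 14.5·9 − 19.5·4.5 = 42.7500; (r_i+r_j)·cross = 34·42.7500 = 1453.5000
edge 3: (19.5,9)→(19.5,34)  cross = 19.5·34 − 19.5·9 = 487.5000; (r_i+r_j)·cross = 39·487.5000 = 19012.5000
edge 4: (19.5,34)→(17.5,40)  cross = 19.5·40 − 17.5·34 = 185.0000; (r_i+r_j)·cross = 37·185.0000 = 6845.0000
edge 5: (17.5,40)→(4,27)  cross = 17.5·27 − 4·40 = 312.5000; (r_i+r_j)·cross = 21.5·312.5000 = 6718.7500
edge 6: (4,27)→(1.5,22)  cross = 4·22 − 1.5·27 = 47.5000; (r_i+r_j)·cross = 5.5·47.5000 = 261.2500
Σcross = 987.7500 → A = |Σcross|/2 = 493.8750 mm²
Σ(r_i+r_j)·cross = 34014.7500 → first moment M = |Σ|/6 = 5669.1250
R_c = M/A = 5669.1250/493.8750 = 11.4789 mm
θ = 320° = 5.585054 rad
V = θ·R_c·A = 5.585054·11.4789·493.8750 = 31662.367 mm³

Volume = 31662.367 mm³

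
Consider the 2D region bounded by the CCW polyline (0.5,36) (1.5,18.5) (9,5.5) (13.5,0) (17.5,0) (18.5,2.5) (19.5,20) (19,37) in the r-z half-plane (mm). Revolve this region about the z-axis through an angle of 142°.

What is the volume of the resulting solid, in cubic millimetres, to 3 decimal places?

Profile (r,z), 8 vertices: (0.5,36) (1.5,18.5) (9,5.5) (13.5,0) (17.5,0) (18.5,2.5) (19.5,20) (19,37)
edge 0: (0.5,36)→(1.5,18.5)  cross = 0.5·18.5 − 1.5·36 = -44.7500; (r_i+r_j)·cross = 2·-44.7500 = -89.5000
edge 1: (1.5,18.5)→(9,5.5)  cross = 1.5·5.5 − 9·18.5 = -158.2500; (r_i+r_j)·cross = 10.5·-158.2500 = -1661.6250
edge 2: (9,5.5)→(13.5,0)  cross = 9·0 − 13.5·5.5 = -74.2500; (r_i+r_j)·cross = 22.5·-74.2500 = -1670.6250
edge 3: (13.5,0)→(17.5,0)  cross = 13.5·0 − 17.5·0 = 0.0000; (r_i+r_j)·cross = 31·0.0000 = 0.0000
edge 4: (17.5,0)→(18.5,2.5)  cross = 17.5·2.5 − 18.5·0 = 43.7500; (r_i+r_j)·cross = 36·43.7500 = 1575.0000
edge 5: (18.5,2.5)→(19.5,20)  cross = 18.5·20 − 19.5·2.5 = 321.2500; (r_i+r_j)·cross = 38·321.2500 = 12207.5000
edge 6: (19.5,20)→(19,37)  cross = 19.5·37 − 19·20 = 341.5000; (r_i+r_j)·cross = 38.5·341.5000 = 13147.7500
edge 7: (19,37)→(0.5,36)  cross = 19·36 − 0.5·37 = 665.5000; (r_i+r_j)·cross = 19.5·665.5000 = 12977.2500
Σcross = 1094.7500 → A = |Σcross|/2 = 547.3750 mm²
Σ(r_i+r_j)·cross = 36485.7500 → first moment M = |Σ|/6 = 6080.9583
R_c = M/A = 6080.9583/547.3750 = 11.1093 mm
θ = 142° = 2.478368 rad
V = θ·R_c·A = 2.478368·11.1093·547.3750 = 15070.850 mm³

Volume = 15070.850 mm³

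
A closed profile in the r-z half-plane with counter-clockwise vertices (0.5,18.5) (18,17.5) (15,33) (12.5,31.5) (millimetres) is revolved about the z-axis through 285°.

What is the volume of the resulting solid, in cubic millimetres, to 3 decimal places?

Volume = 7786.574 mm³

Profile (r,z), 4 vertices: (0.5,18.5) (18,17.5) (15,33) (12.5,31.5)
edge 0: (0.5,18.5)→(18,17.5)  cross = 0.5·17.5 − 18·18.5 = -324.2500; (r_i+r_j)·cross = 18.5·-324.2500 = -5998.6250
edge 1: (18,17.5)→(15,33)  cross = 18·33 − 15·17.5 = 331.5000; (r_i+r_j)·cross = 33·331.5000 = 10939.5000
edge 2: (15,33)→(12.5,31.5)  cross = 15·31.5 − 12.5·33 = 60.0000; (r_i+r_j)·cross = 27.5·60.0000 = 1650.0000
edge 3: (12.5,31.5)→(0.5,18.5)  cross = 12.5·18.5 − 0.5·31.5 = 215.5000; (r_i+r_j)·cross = 13·215.5000 = 2801.5000
Σcross = 282.7500 → A = |Σcross|/2 = 141.3750 mm²
Σ(r_i+r_j)·cross = 9392.3750 → first moment M = |Σ|/6 = 1565.3958
R_c = M/A = 1565.3958/141.3750 = 11.0726 mm
θ = 285° = 4.974188 rad
V = θ·R_c·A = 4.974188·11.0726·141.3750 = 7786.574 mm³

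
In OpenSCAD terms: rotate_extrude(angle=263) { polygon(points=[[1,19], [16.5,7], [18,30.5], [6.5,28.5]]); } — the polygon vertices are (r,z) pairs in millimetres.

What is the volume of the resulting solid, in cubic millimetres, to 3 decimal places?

Profile (r,z), 4 vertices: (1,19) (16.5,7) (18,30.5) (6.5,28.5)
edge 0: (1,19)→(16.5,7)  cross = 1·7 − 16.5·19 = -306.5000; (r_i+r_j)·cross = 17.5·-306.5000 = -5363.7500
edge 1: (16.5,7)→(18,30.5)  cross = 16.5·30.5 − 18·7 = 377.2500; (r_i+r_j)·cross = 34.5·377.2500 = 13015.1250
edge 2: (18,30.5)→(6.5,28.5)  cross = 18·28.5 − 6.5·30.5 = 314.7500; (r_i+r_j)·cross = 24.5·314.7500 = 7711.3750
edge 3: (6.5,28.5)→(1,19)  cross = 6.5·19 − 1·28.5 = 95.0000; (r_i+r_j)·cross = 7.5·95.0000 = 712.5000
Σcross = 480.5000 → A = |Σcross|/2 = 240.2500 mm²
Σ(r_i+r_j)·cross = 16075.2500 → first moment M = |Σ|/6 = 2679.2083
R_c = M/A = 2679.2083/240.2500 = 11.1518 mm
θ = 263° = 4.590216 rad
V = θ·R_c·A = 4.590216·11.1518·240.2500 = 12298.145 mm³

Volume = 12298.145 mm³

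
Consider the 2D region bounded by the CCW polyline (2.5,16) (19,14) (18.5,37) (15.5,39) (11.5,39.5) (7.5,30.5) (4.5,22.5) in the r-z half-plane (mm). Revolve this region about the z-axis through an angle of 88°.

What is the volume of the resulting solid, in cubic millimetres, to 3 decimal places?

Profile (r,z), 7 vertices: (2.5,16) (19,14) (18.5,37) (15.5,39) (11.5,39.5) (7.5,30.5) (4.5,22.5)
edge 0: (2.5,16)→(19,14)  cross = 2.5·14 − 19·16 = -269.0000; (r_i+r_j)·cross = 21.5·-269.0000 = -5783.5000
edge 1: (19,14)→(18.5,37)  cross = 19·37 − 18.5·14 = 444.0000; (r_i+r_j)·cross = 37.5·444.0000 = 16650.0000
edge 2: (18.5,37)→(15.5,39)  cross = 18.5·39 − 15.5·37 = 148.0000; (r_i+r_j)·cross = 34·148.0000 = 5032.0000
edge 3: (15.5,39)→(11.5,39.5)  cross = 15.5·39.5 − 11.5·39 = 163.7500; (r_i+r_j)·cross = 27·163.7500 = 4421.2500
edge 4: (11.5,39.5)→(7.5,30.5)  cross = 11.5·30.5 − 7.5·39.5 = 54.5000; (r_i+r_j)·cross = 19·54.5000 = 1035.5000
edge 5: (7.5,30.5)→(4.5,22.5)  cross = 7.5·22.5 − 4.5·30.5 = 31.5000; (r_i+r_j)·cross = 12·31.5000 = 378.0000
edge 6: (4.5,22.5)→(2.5,16)  cross = 4.5·16 − 2.5·22.5 = 15.7500; (r_i+r_j)·cross = 7·15.7500 = 110.2500
Σcross = 588.5000 → A = |Σcross|/2 = 294.2500 mm²
Σ(r_i+r_j)·cross = 21843.5000 → first moment M = |Σ|/6 = 3640.5833
R_c = M/A = 3640.5833/294.2500 = 12.3724 mm
θ = 88° = 1.535890 rad
V = θ·R_c·A = 1.535890·12.3724·294.2500 = 5591.535 mm³

Volume = 5591.535 mm³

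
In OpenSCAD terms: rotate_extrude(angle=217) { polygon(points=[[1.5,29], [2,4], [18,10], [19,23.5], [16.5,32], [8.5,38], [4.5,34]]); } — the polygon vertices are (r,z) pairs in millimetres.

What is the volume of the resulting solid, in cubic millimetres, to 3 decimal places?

Volume = 16477.481 mm³

Profile (r,z), 7 vertices: (1.5,29) (2,4) (18,10) (19,23.5) (16.5,32) (8.5,38) (4.5,34)
edge 0: (1.5,29)→(2,4)  cross = 1.5·4 − 2·29 = -52.0000; (r_i+r_j)·cross = 3.5·-52.0000 = -182.0000
edge 1: (2,4)→(18,10)  cross = 2·10 − 18·4 = -52.0000; (r_i+r_j)·cross = 20·-52.0000 = -1040.0000
edge 2: (18,10)→(19,23.5)  cross = 18·23.5 − 19·10 = 233.0000; (r_i+r_j)·cross = 37·233.0000 = 8621.0000
edge 3: (19,23.5)→(16.5,32)  cross = 19·32 − 16.5·23.5 = 220.2500; (r_i+r_j)·cross = 35.5·220.2500 = 7818.8750
edge 4: (16.5,32)→(8.5,38)  cross = 16.5·38 − 8.5·32 = 355.0000; (r_i+r_j)·cross = 25·355.0000 = 8875.0000
edge 5: (8.5,38)→(4.5,34)  cross = 8.5·34 − 4.5·38 = 118.0000; (r_i+r_j)·cross = 13·118.0000 = 1534.0000
edge 6: (4.5,34)→(1.5,29)  cross = 4.5·29 − 1.5·34 = 79.5000; (r_i+r_j)·cross = 6·79.5000 = 477.0000
Σcross = 901.7500 → A = |Σcross|/2 = 450.8750 mm²
Σ(r_i+r_j)·cross = 26103.8750 → first moment M = |Σ|/6 = 4350.6458
R_c = M/A = 4350.6458/450.8750 = 9.6493 mm
θ = 217° = 3.787364 rad
V = θ·R_c·A = 3.787364·9.6493·450.8750 = 16477.481 mm³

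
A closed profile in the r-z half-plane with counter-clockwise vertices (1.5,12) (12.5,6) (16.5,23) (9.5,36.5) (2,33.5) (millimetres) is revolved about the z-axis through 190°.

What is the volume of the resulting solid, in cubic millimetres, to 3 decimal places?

Volume = 8952.710 mm³

Profile (r,z), 5 vertices: (1.5,12) (12.5,6) (16.5,23) (9.5,36.5) (2,33.5)
edge 0: (1.5,12)→(12.5,6)  cross = 1.5·6 − 12.5·12 = -141.0000; (r_i+r_j)·cross = 14·-141.0000 = -1974.0000
edge 1: (12.5,6)→(16.5,23)  cross = 12.5·23 − 16.5·6 = 188.5000; (r_i+r_j)·cross = 29·188.5000 = 5466.5000
edge 2: (16.5,23)→(9.5,36.5)  cross = 16.5·36.5 − 9.5·23 = 383.7500; (r_i+r_j)·cross = 26·383.7500 = 9977.5000
edge 3: (9.5,36.5)→(2,33.5)  cross = 9.5·33.5 − 2·36.5 = 245.2500; (r_i+r_j)·cross = 11.5·245.2500 = 2820.3750
edge 4: (2,33.5)→(1.5,12)  cross = 2·12 − 1.5·33.5 = -26.2500; (r_i+r_j)·cross = 3.5·-26.2500 = -91.8750
Σcross = 650.2500 → A = |Σcross|/2 = 325.1250 mm²
Σ(r_i+r_j)·cross = 16198.5000 → first moment M = |Σ|/6 = 2699.7500
R_c = M/A = 2699.7500/325.1250 = 8.3037 mm
θ = 190° = 3.316126 rad
V = θ·R_c·A = 3.316126·8.3037·325.1250 = 8952.710 mm³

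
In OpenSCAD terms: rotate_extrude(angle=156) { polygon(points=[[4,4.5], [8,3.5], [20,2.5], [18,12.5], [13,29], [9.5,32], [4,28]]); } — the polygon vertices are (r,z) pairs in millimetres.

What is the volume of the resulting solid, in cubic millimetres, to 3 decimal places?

Volume = 9775.790 mm³

Profile (r,z), 7 vertices: (4,4.5) (8,3.5) (20,2.5) (18,12.5) (13,29) (9.5,32) (4,28)
edge 0: (4,4.5)→(8,3.5)  cross = 4·3.5 − 8·4.5 = -22.0000; (r_i+r_j)·cross = 12·-22.0000 = -264.0000
edge 1: (8,3.5)→(20,2.5)  cross = 8·2.5 − 20·3.5 = -50.0000; (r_i+r_j)·cross = 28·-50.0000 = -1400.0000
edge 2: (20,2.5)→(18,12.5)  cross = 20·12.5 − 18·2.5 = 205.0000; (r_i+r_j)·cross = 38·205.0000 = 7790.0000
edge 3: (18,12.5)→(13,29)  cross = 18·29 − 13·12.5 = 359.5000; (r_i+r_j)·cross = 31·359.5000 = 11144.5000
edge 4: (13,29)→(9.5,32)  cross = 13·32 − 9.5·29 = 140.5000; (r_i+r_j)·cross = 22.5·140.5000 = 3161.2500
edge 5: (9.5,32)→(4,28)  cross = 9.5·28 − 4·32 = 138.0000; (r_i+r_j)·cross = 13.5·138.0000 = 1863.0000
edge 6: (4,28)→(4,4.5)  cross = 4·4.5 − 4·28 = -94.0000; (r_i+r_j)·cross = 8·-94.0000 = -752.0000
Σcross = 677.0000 → A = |Σcross|/2 = 338.5000 mm²
Σ(r_i+r_j)·cross = 21542.7500 → first moment M = |Σ|/6 = 3590.4583
R_c = M/A = 3590.4583/338.5000 = 10.6070 mm
θ = 156° = 2.722714 rad
V = θ·R_c·A = 2.722714·10.6070·338.5000 = 9775.790 mm³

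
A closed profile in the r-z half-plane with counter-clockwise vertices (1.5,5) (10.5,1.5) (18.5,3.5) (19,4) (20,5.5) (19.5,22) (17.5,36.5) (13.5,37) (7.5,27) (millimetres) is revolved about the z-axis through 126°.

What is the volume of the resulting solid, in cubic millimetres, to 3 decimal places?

Profile (r,z), 9 vertices: (1.5,5) (10.5,1.5) (18.5,3.5) (19,4) (20,5.5) (19.5,22) (17.5,36.5) (13.5,37) (7.5,27)
edge 0: (1.5,5)→(10.5,1.5)  cross = 1.5·1.5 − 10.5·5 = -50.2500; (r_i+r_j)·cross = 12·-50.2500 = -603.0000
edge 1: (10.5,1.5)→(18.5,3.5)  cross = 10.5·3.5 − 18.5·1.5 = 9.0000; (r_i+r_j)·cross = 29·9.0000 = 261.0000
edge 2: (18.5,3.5)→(19,4)  cross = 18.5·4 − 19·3.5 = 7.5000; (r_i+r_j)·cross = 37.5·7.5000 = 281.2500
edge 3: (19,4)→(20,5.5)  cross = 19·5.5 − 20·4 = 24.5000; (r_i+r_j)·cross = 39·24.5000 = 955.5000
edge 4: (20,5.5)→(19.5,22)  cross = 20·22 − 19.5·5.5 = 332.7500; (r_i+r_j)·cross = 39.5·332.7500 = 13143.6250
edge 5: (19.5,22)→(17.5,36.5)  cross = 19.5·36.5 − 17.5·22 = 326.7500; (r_i+r_j)·cross = 37·326.7500 = 12089.7500
edge 6: (17.5,36.5)→(13.5,37)  cross = 17.5·37 − 13.5·36.5 = 154.7500; (r_i+r_j)·cross = 31·154.7500 = 4797.2500
edge 7: (13.5,37)→(7.5,27)  cross = 13.5·27 − 7.5·37 = 87.0000; (r_i+r_j)·cross = 21·87.0000 = 1827.0000
edge 8: (7.5,27)→(1.5,5)  cross = 7.5·5 − 1.5·27 = -3.0000; (r_i+r_j)·cross = 9·-3.0000 = -27.0000
Σcross = 889.0000 → A = |Σcross|/2 = 444.5000 mm²
Σ(r_i+r_j)·cross = 32725.3750 → first moment M = |Σ|/6 = 5454.2292
R_c = M/A = 5454.2292/444.5000 = 12.2705 mm
θ = 126° = 2.199115 rad
V = θ·R_c·A = 2.199115·12.2705·444.5000 = 11994.476 mm³

Volume = 11994.476 mm³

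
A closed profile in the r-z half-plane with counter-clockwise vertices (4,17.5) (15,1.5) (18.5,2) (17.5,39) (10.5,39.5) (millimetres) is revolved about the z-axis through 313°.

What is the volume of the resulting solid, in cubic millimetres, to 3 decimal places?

Volume = 25655.736 mm³

Profile (r,z), 5 vertices: (4,17.5) (15,1.5) (18.5,2) (17.5,39) (10.5,39.5)
edge 0: (4,17.5)→(15,1.5)  cross = 4·1.5 − 15·17.5 = -256.5000; (r_i+r_j)·cross = 19·-256.5000 = -4873.5000
edge 1: (15,1.5)→(18.5,2)  cross = 15·2 − 18.5·1.5 = 2.2500; (r_i+r_j)·cross = 33.5·2.2500 = 75.3750
edge 2: (18.5,2)→(17.5,39)  cross = 18.5·39 − 17.5·2 = 686.5000; (r_i+r_j)·cross = 36·686.5000 = 24714.0000
edge 3: (17.5,39)→(10.5,39.5)  cross = 17.5·39.5 − 10.5·39 = 281.7500; (r_i+r_j)·cross = 28·281.7500 = 7889.0000
edge 4: (10.5,39.5)→(4,17.5)  cross = 10.5·17.5 − 4·39.5 = 25.7500; (r_i+r_j)·cross = 14.5·25.7500 = 373.3750
Σcross = 739.7500 → A = |Σcross|/2 = 369.8750 mm²
Σ(r_i+r_j)·cross = 28178.2500 → first moment M = |Σ|/6 = 4696.3750
R_c = M/A = 4696.3750/369.8750 = 12.6972 mm
θ = 313° = 5.462881 rad
V = θ·R_c·A = 5.462881·12.6972·369.8750 = 25655.736 mm³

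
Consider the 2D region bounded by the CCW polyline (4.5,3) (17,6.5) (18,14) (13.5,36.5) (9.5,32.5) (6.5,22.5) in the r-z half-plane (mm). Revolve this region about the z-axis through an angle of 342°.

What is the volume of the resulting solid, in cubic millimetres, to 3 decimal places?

Volume = 19664.086 mm³

Profile (r,z), 6 vertices: (4.5,3) (17,6.5) (18,14) (13.5,36.5) (9.5,32.5) (6.5,22.5)
edge 0: (4.5,3)→(17,6.5)  cross = 4.5·6.5 − 17·3 = -21.7500; (r_i+r_j)·cross = 21.5·-21.7500 = -467.6250
edge 1: (17,6.5)→(18,14)  cross = 17·14 − 18·6.5 = 121.0000; (r_i+r_j)·cross = 35·121.0000 = 4235.0000
edge 2: (18,14)→(13.5,36.5)  cross = 18·36.5 − 13.5·14 = 468.0000; (r_i+r_j)·cross = 31.5·468.0000 = 14742.0000
edge 3: (13.5,36.5)→(9.5,32.5)  cross = 13.5·32.5 − 9.5·36.5 = 92.0000; (r_i+r_j)·cross = 23·92.0000 = 2116.0000
edge 4: (9.5,32.5)→(6.5,22.5)  cross = 9.5·22.5 − 6.5·32.5 = 2.5000; (r_i+r_j)·cross = 16·2.5000 = 40.0000
edge 5: (6.5,22.5)→(4.5,3)  cross = 6.5·3 − 4.5·22.5 = -81.7500; (r_i+r_j)·cross = 11·-81.7500 = -899.2500
Σcross = 580.0000 → A = |Σcross|/2 = 290.0000 mm²
Σ(r_i+r_j)·cross = 19766.1250 → first moment M = |Σ|/6 = 3294.3542
R_c = M/A = 3294.3542/290.0000 = 11.3598 mm
θ = 342° = 5.969026 rad
V = θ·R_c·A = 5.969026·11.3598·290.0000 = 19664.086 mm³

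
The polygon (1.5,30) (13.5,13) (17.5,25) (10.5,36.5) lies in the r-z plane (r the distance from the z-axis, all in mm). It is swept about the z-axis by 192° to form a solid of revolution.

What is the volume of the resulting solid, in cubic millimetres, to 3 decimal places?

Volume = 6303.012 mm³

Profile (r,z), 4 vertices: (1.5,30) (13.5,13) (17.5,25) (10.5,36.5)
edge 0: (1.5,30)→(13.5,13)  cross = 1.5·13 − 13.5·30 = -385.5000; (r_i+r_j)·cross = 15·-385.5000 = -5782.5000
edge 1: (13.5,13)→(17.5,25)  cross = 13.5·25 − 17.5·13 = 110.0000; (r_i+r_j)·cross = 31·110.0000 = 3410.0000
edge 2: (17.5,25)→(10.5,36.5)  cross = 17.5·36.5 − 10.5·25 = 376.2500; (r_i+r_j)·cross = 28·376.2500 = 10535.0000
edge 3: (10.5,36.5)→(1.5,30)  cross = 10.5·30 − 1.5·36.5 = 260.2500; (r_i+r_j)·cross = 12·260.2500 = 3123.0000
Σcross = 361.0000 → A = |Σcross|/2 = 180.5000 mm²
Σ(r_i+r_j)·cross = 11285.5000 → first moment M = |Σ|/6 = 1880.9167
R_c = M/A = 1880.9167/180.5000 = 10.4206 mm
θ = 192° = 3.351032 rad
V = θ·R_c·A = 3.351032·10.4206·180.5000 = 6303.012 mm³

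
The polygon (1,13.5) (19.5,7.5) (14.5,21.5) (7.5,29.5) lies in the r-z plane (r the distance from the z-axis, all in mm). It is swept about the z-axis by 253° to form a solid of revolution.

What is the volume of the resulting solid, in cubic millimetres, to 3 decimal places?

Volume = 8674.609 mm³

Profile (r,z), 4 vertices: (1,13.5) (19.5,7.5) (14.5,21.5) (7.5,29.5)
edge 0: (1,13.5)→(19.5,7.5)  cross = 1·7.5 − 19.5·13.5 = -255.7500; (r_i+r_j)·cross = 20.5·-255.7500 = -5242.8750
edge 1: (19.5,7.5)→(14.5,21.5)  cross = 19.5·21.5 − 14.5·7.5 = 310.5000; (r_i+r_j)·cross = 34·310.5000 = 10557.0000
edge 2: (14.5,21.5)→(7.5,29.5)  cross = 14.5·29.5 − 7.5·21.5 = 266.5000; (r_i+r_j)·cross = 22·266.5000 = 5863.0000
edge 3: (7.5,29.5)→(1,13.5)  cross = 7.5·13.5 − 1·29.5 = 71.7500; (r_i+r_j)·cross = 8.5·71.7500 = 609.8750
Σcross = 393.0000 → A = |Σcross|/2 = 196.5000 mm²
Σ(r_i+r_j)·cross = 11787.0000 → first moment M = |Σ|/6 = 1964.5000
R_c = M/A = 1964.5000/196.5000 = 9.9975 mm
θ = 253° = 4.415683 rad
V = θ·R_c·A = 4.415683·9.9975·196.5000 = 8674.609 mm³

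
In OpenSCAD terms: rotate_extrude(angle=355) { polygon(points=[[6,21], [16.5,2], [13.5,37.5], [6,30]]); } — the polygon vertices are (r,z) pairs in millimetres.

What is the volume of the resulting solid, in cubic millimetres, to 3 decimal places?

Volume = 13515.622 mm³

Profile (r,z), 4 vertices: (6,21) (16.5,2) (13.5,37.5) (6,30)
edge 0: (6,21)→(16.5,2)  cross = 6·2 − 16.5·21 = -334.5000; (r_i+r_j)·cross = 22.5·-334.5000 = -7526.2500
edge 1: (16.5,2)→(13.5,37.5)  cross = 16.5·37.5 − 13.5·2 = 591.7500; (r_i+r_j)·cross = 30·591.7500 = 17752.5000
edge 2: (13.5,37.5)→(6,30)  cross = 13.5·30 − 6·37.5 = 180.0000; (r_i+r_j)·cross = 19.5·180.0000 = 3510.0000
edge 3: (6,30)→(6,21)  cross = 6·21 − 6·30 = -54.0000; (r_i+r_j)·cross = 12·-54.0000 = -648.0000
Σcross = 383.2500 → A = |Σcross|/2 = 191.6250 mm²
Σ(r_i+r_j)·cross = 13088.2500 → first moment M = |Σ|/6 = 2181.3750
R_c = M/A = 2181.3750/191.6250 = 11.3836 mm
θ = 355° = 6.195919 rad
V = θ·R_c·A = 6.195919·11.3836·191.6250 = 13515.622 mm³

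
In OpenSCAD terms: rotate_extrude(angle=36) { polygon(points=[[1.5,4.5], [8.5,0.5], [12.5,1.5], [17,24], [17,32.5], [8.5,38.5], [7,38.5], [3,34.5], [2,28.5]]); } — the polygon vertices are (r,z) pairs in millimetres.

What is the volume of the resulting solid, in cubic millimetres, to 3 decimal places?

Profile (r,z), 9 vertices: (1.5,4.5) (8.5,0.5) (12.5,1.5) (17,24) (17,32.5) (8.5,38.5) (7,38.5) (3,34.5) (2,28.5)
edge 0: (1.5,4.5)→(8.5,0.5)  cross = 1.5·0.5 − 8.5·4.5 = -37.5000; (r_i+r_j)·cross = 10·-37.5000 = -375.0000
edge 1: (8.5,0.5)→(12.5,1.5)  cross = 8.5·1.5 − 12.5·0.5 = 6.5000; (r_i+r_j)·cross = 21·6.5000 = 136.5000
edge 2: (12.5,1.5)→(17,24)  cross = 12.5·24 − 17·1.5 = 274.5000; (r_i+r_j)·cross = 29.5·274.5000 = 8097.7500
edge 3: (17,24)→(17,32.5)  cross = 17·32.5 − 17·24 = 144.5000; (r_i+r_j)·cross = 34·144.5000 = 4913.0000
edge 4: (17,32.5)→(8.5,38.5)  cross = 17·38.5 − 8.5·32.5 = 378.2500; (r_i+r_j)·cross = 25.5·378.2500 = 9645.3750
edge 5: (8.5,38.5)→(7,38.5)  cross = 8.5·38.5 − 7·38.5 = 57.7500; (r_i+r_j)·cross = 15.5·57.7500 = 895.1250
edge 6: (7,38.5)→(3,34.5)  cross = 7·34.5 − 3·38.5 = 126.0000; (r_i+r_j)·cross = 10·126.0000 = 1260.0000
edge 7: (3,34.5)→(2,28.5)  cross = 3·28.5 − 2·34.5 = 16.5000; (r_i+r_j)·cross = 5·16.5000 = 82.5000
edge 8: (2,28.5)→(1.5,4.5)  cross = 2·4.5 − 1.5·28.5 = -33.7500; (r_i+r_j)·cross = 3.5·-33.7500 = -118.1250
Σcross = 932.7500 → A = |Σcross|/2 = 466.3750 mm²
Σ(r_i+r_j)·cross = 24537.1250 → first moment M = |Σ|/6 = 4089.5208
R_c = M/A = 4089.5208/466.3750 = 8.7687 mm
θ = 36° = 0.628319 rad
V = θ·R_c·A = 0.628319·8.7687·466.3750 = 2569.522 mm³

Volume = 2569.522 mm³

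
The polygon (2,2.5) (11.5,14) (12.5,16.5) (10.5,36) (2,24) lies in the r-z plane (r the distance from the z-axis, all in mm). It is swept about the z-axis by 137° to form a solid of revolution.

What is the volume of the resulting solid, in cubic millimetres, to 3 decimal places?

Volume = 3501.817 mm³

Profile (r,z), 5 vertices: (2,2.5) (11.5,14) (12.5,16.5) (10.5,36) (2,24)
edge 0: (2,2.5)→(11.5,14)  cross = 2·14 − 11.5·2.5 = -0.7500; (r_i+r_j)·cross = 13.5·-0.7500 = -10.1250
edge 1: (11.5,14)→(12.5,16.5)  cross = 11.5·16.5 − 12.5·14 = 14.7500; (r_i+r_j)·cross = 24·14.7500 = 354.0000
edge 2: (12.5,16.5)→(10.5,36)  cross = 12.5·36 − 10.5·16.5 = 276.7500; (r_i+r_j)·cross = 23·276.7500 = 6365.2500
edge 3: (10.5,36)→(2,24)  cross = 10.5·24 − 2·36 = 180.0000; (r_i+r_j)·cross = 12.5·180.0000 = 2250.0000
edge 4: (2,24)→(2,2.5)  cross = 2·2.5 − 2·24 = -43.0000; (r_i+r_j)·cross = 4·-43.0000 = -172.0000
Σcross = 427.7500 → A = |Σcross|/2 = 213.8750 mm²
Σ(r_i+r_j)·cross = 8787.1250 → first moment M = |Σ|/6 = 1464.5208
R_c = M/A = 1464.5208/213.8750 = 6.8476 mm
θ = 137° = 2.391101 rad
V = θ·R_c·A = 2.391101·6.8476·213.8750 = 3501.817 mm³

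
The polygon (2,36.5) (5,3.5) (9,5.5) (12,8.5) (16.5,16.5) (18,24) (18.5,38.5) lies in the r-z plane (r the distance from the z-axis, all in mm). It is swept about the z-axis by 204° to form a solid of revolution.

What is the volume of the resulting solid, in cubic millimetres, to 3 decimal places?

Volume = 15042.993 mm³

Profile (r,z), 7 vertices: (2,36.5) (5,3.5) (9,5.5) (12,8.5) (16.5,16.5) (18,24) (18.5,38.5)
edge 0: (2,36.5)→(5,3.5)  cross = 2·3.5 − 5·36.5 = -175.5000; (r_i+r_j)·cross = 7·-175.5000 = -1228.5000
edge 1: (5,3.5)→(9,5.5)  cross = 5·5.5 − 9·3.5 = -4.0000; (r_i+r_j)·cross = 14·-4.0000 = -56.0000
edge 2: (9,5.5)→(12,8.5)  cross = 9·8.5 − 12·5.5 = 10.5000; (r_i+r_j)·cross = 21·10.5000 = 220.5000
edge 3: (12,8.5)→(16.5,16.5)  cross = 12·16.5 − 16.5·8.5 = 57.7500; (r_i+r_j)·cross = 28.5·57.7500 = 1645.8750
edge 4: (16.5,16.5)→(18,24)  cross = 16.5·24 − 18·16.5 = 99.0000; (r_i+r_j)·cross = 34.5·99.0000 = 3415.5000
edge 5: (18,24)→(18.5,38.5)  cross = 18·38.5 − 18.5·24 = 249.0000; (r_i+r_j)·cross = 36.5·249.0000 = 9088.5000
edge 6: (18.5,38.5)→(2,36.5)  cross = 18.5·36.5 − 2·38.5 = 598.2500; (r_i+r_j)·cross = 20.5·598.2500 = 12264.1250
Σcross = 835.0000 → A = |Σcross|/2 = 417.5000 mm²
Σ(r_i+r_j)·cross = 25350.0000 → first moment M = |Σ|/6 = 4225.0000
R_c = M/A = 4225.0000/417.5000 = 10.1198 mm
θ = 204° = 3.560472 rad
V = θ·R_c·A = 3.560472·10.1198·417.5000 = 15042.993 mm³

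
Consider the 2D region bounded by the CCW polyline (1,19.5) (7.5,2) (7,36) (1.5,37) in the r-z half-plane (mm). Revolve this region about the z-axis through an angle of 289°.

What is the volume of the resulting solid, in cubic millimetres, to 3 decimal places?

Volume = 3538.367 mm³

Profile (r,z), 4 vertices: (1,19.5) (7.5,2) (7,36) (1.5,37)
edge 0: (1,19.5)→(7.5,2)  cross = 1·2 − 7.5·19.5 = -144.2500; (r_i+r_j)·cross = 8.5·-144.2500 = -1226.1250
edge 1: (7.5,2)→(7,36)  cross = 7.5·36 − 7·2 = 256.0000; (r_i+r_j)·cross = 14.5·256.0000 = 3712.0000
edge 2: (7,36)→(1.5,37)  cross = 7·37 − 1.5·36 = 205.0000; (r_i+r_j)·cross = 8.5·205.0000 = 1742.5000
edge 3: (1.5,37)→(1,19.5)  cross = 1.5·19.5 − 1·37 = -7.7500; (r_i+r_j)·cross = 2.5·-7.7500 = -19.3750
Σcross = 309.0000 → A = |Σcross|/2 = 154.5000 mm²
Σ(r_i+r_j)·cross = 4209.0000 → first moment M = |Σ|/6 = 701.5000
R_c = M/A = 701.5000/154.5000 = 4.5405 mm
θ = 289° = 5.044002 rad
V = θ·R_c·A = 5.044002·4.5405·154.5000 = 3538.367 mm³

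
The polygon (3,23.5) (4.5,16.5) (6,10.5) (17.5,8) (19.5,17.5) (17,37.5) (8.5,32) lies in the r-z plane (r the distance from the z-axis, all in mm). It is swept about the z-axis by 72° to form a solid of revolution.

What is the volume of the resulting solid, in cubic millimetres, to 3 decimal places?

Volume = 5062.729 mm³

Profile (r,z), 7 vertices: (3,23.5) (4.5,16.5) (6,10.5) (17.5,8) (19.5,17.5) (17,37.5) (8.5,32)
edge 0: (3,23.5)→(4.5,16.5)  cross = 3·16.5 − 4.5·23.5 = -56.2500; (r_i+r_j)·cross = 7.5·-56.2500 = -421.8750
edge 1: (4.5,16.5)→(6,10.5)  cross = 4.5·10.5 − 6·16.5 = -51.7500; (r_i+r_j)·cross = 10.5·-51.7500 = -543.3750
edge 2: (6,10.5)→(17.5,8)  cross = 6·8 − 17.5·10.5 = -135.7500; (r_i+r_j)·cross = 23.5·-135.7500 = -3190.1250
edge 3: (17.5,8)→(19.5,17.5)  cross = 17.5·17.5 − 19.5·8 = 150.2500; (r_i+r_j)·cross = 37·150.2500 = 5559.2500
edge 4: (19.5,17.5)→(17,37.5)  cross = 19.5·37.5 − 17·17.5 = 433.7500; (r_i+r_j)·cross = 36.5·433.7500 = 15831.8750
edge 5: (17,37.5)→(8.5,32)  cross = 17·32 − 8.5·37.5 = 225.2500; (r_i+r_j)·cross = 25.5·225.2500 = 5743.8750
edge 6: (8.5,32)→(3,23.5)  cross = 8.5·23.5 − 3·32 = 103.7500; (r_i+r_j)·cross = 11.5·103.7500 = 1193.1250
Σcross = 669.2500 → A = |Σcross|/2 = 334.6250 mm²
Σ(r_i+r_j)·cross = 24172.7500 → first moment M = |Σ|/6 = 4028.7917
R_c = M/A = 4028.7917/334.6250 = 12.0397 mm
θ = 72° = 1.256637 rad
V = θ·R_c·A = 1.256637·12.0397·334.6250 = 5062.729 mm³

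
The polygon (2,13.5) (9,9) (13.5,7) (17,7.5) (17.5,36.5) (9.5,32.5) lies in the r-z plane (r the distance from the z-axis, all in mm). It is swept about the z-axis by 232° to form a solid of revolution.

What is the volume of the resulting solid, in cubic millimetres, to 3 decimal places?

Volume = 13905.082 mm³

Profile (r,z), 6 vertices: (2,13.5) (9,9) (13.5,7) (17,7.5) (17.5,36.5) (9.5,32.5)
edge 0: (2,13.5)→(9,9)  cross = 2·9 − 9·13.5 = -103.5000; (r_i+r_j)·cross = 11·-103.5000 = -1138.5000
edge 1: (9,9)→(13.5,7)  cross = 9·7 − 13.5·9 = -58.5000; (r_i+r_j)·cross = 22.5·-58.5000 = -1316.2500
edge 2: (13.5,7)→(17,7.5)  cross = 13.5·7.5 − 17·7 = -17.7500; (r_i+r_j)·cross = 30.5·-17.7500 = -541.3750
edge 3: (17,7.5)→(17.5,36.5)  cross = 17·36.5 − 17.5·7.5 = 489.2500; (r_i+r_j)·cross = 34.5·489.2500 = 16879.1250
edge 4: (17.5,36.5)→(9.5,32.5)  cross = 17.5·32.5 − 9.5·36.5 = 222.0000; (r_i+r_j)·cross = 27·222.0000 = 5994.0000
edge 5: (9.5,32.5)→(2,13.5)  cross = 9.5·13.5 − 2·32.5 = 63.2500; (r_i+r_j)·cross = 11.5·63.2500 = 727.3750
Σcross = 594.7500 → A = |Σcross|/2 = 297.3750 mm²
Σ(r_i+r_j)·cross = 20604.3750 → first moment M = |Σ|/6 = 3434.0625
R_c = M/A = 3434.0625/297.3750 = 11.5479 mm
θ = 232° = 4.049164 rad
V = θ·R_c·A = 4.049164·11.5479·297.3750 = 13905.082 mm³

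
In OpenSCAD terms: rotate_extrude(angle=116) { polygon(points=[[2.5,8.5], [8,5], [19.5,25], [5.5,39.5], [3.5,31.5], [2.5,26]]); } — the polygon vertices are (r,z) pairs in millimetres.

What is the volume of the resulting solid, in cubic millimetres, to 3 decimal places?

Profile (r,z), 6 vertices: (2.5,8.5) (8,5) (19.5,25) (5.5,39.5) (3.5,31.5) (2.5,26)
edge 0: (2.5,8.5)→(8,5)  cross = 2.5·5 − 8·8.5 = -55.5000; (r_i+r_j)·cross = 10.5·-55.5000 = -582.7500
edge 1: (8,5)→(19.5,25)  cross = 8·25 − 19.5·5 = 102.5000; (r_i+r_j)·cross = 27.5·102.5000 = 2818.7500
edge 2: (19.5,25)→(5.5,39.5)  cross = 19.5·39.5 − 5.5·25 = 632.7500; (r_i+r_j)·cross = 25·632.7500 = 15818.7500
edge 3: (5.5,39.5)→(3.5,31.5)  cross = 5.5·31.5 − 3.5·39.5 = 35.0000; (r_i+r_j)·cross = 9·35.0000 = 315.0000
edge 4: (3.5,31.5)→(2.5,26)  cross = 3.5·26 − 2.5·31.5 = 12.2500; (r_i+r_j)·cross = 6·12.2500 = 73.5000
edge 5: (2.5,26)→(2.5,8.5)  cross = 2.5·8.5 − 2.5·26 = -43.7500; (r_i+r_j)·cross = 5·-43.7500 = -218.7500
Σcross = 683.2500 → A = |Σcross|/2 = 341.6250 mm²
Σ(r_i+r_j)·cross = 18224.5000 → first moment M = |Σ|/6 = 3037.4167
R_c = M/A = 3037.4167/341.6250 = 8.8911 mm
θ = 116° = 2.024582 rad
V = θ·R_c·A = 2.024582·8.8911·341.6250 = 6149.499 mm³

Volume = 6149.499 mm³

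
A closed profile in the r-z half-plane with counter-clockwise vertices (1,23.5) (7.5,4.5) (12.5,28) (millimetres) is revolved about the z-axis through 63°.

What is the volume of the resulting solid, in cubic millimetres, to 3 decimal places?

Profile (r,z), 3 vertices: (1,23.5) (7.5,4.5) (12.5,28)
edge 0: (1,23.5)→(7.5,4.5)  cross = 1·4.5 − 7.5·23.5 = -171.7500; (r_i+r_j)·cross = 8.5·-171.7500 = -1459.8750
edge 1: (7.5,4.5)→(12.5,28)  cross = 7.5·28 − 12.5·4.5 = 153.7500; (r_i+r_j)·cross = 20·153.7500 = 3075.0000
edge 2: (12.5,28)→(1,23.5)  cross = 12.5·23.5 − 1·28 = 265.7500; (r_i+r_j)·cross = 13.5·265.7500 = 3587.6250
Σcross = 247.7500 → A = |Σcross|/2 = 123.8750 mm²
Σ(r_i+r_j)·cross = 5202.7500 → first moment M = |Σ|/6 = 867.1250
R_c = M/A = 867.1250/123.8750 = 7.0000 mm
θ = 63° = 1.099557 rad
V = θ·R_c·A = 1.099557·7.0000·123.8750 = 953.454 mm³

Volume = 953.454 mm³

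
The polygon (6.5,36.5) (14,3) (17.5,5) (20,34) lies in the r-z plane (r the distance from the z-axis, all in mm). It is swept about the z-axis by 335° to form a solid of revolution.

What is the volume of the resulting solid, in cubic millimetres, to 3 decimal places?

Volume = 21951.522 mm³

Profile (r,z), 4 vertices: (6.5,36.5) (14,3) (17.5,5) (20,34)
edge 0: (6.5,36.5)→(14,3)  cross = 6.5·3 − 14·36.5 = -491.5000; (r_i+r_j)·cross = 20.5·-491.5000 = -10075.7500
edge 1: (14,3)→(17.5,5)  cross = 14·5 − 17.5·3 = 17.5000; (r_i+r_j)·cross = 31.5·17.5000 = 551.2500
edge 2: (17.5,5)→(20,34)  cross = 17.5·34 − 20·5 = 495.0000; (r_i+r_j)·cross = 37.5·495.0000 = 18562.5000
edge 3: (20,34)→(6.5,36.5)  cross = 20·36.5 − 6.5·34 = 509.0000; (r_i+r_j)·cross = 26.5·509.0000 = 13488.5000
Σcross = 530.0000 → A = |Σcross|/2 = 265.0000 mm²
Σ(r_i+r_j)·cross = 22526.5000 → first moment M = |Σ|/6 = 3754.4167
R_c = M/A = 3754.4167/265.0000 = 14.1676 mm
θ = 335° = 5.846853 rad
V = θ·R_c·A = 5.846853·14.1676·265.0000 = 21951.522 mm³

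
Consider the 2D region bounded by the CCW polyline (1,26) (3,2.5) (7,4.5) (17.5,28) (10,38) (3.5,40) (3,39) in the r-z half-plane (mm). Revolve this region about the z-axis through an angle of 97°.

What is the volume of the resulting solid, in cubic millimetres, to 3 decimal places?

Profile (r,z), 7 vertices: (1,26) (3,2.5) (7,4.5) (17.5,28) (10,38) (3.5,40) (3,39)
edge 0: (1,26)→(3,2.5)  cross = 1·2.5 − 3·26 = -75.5000; (r_i+r_j)·cross = 4·-75.5000 = -302.0000
edge 1: (3,2.5)→(7,4.5)  cross = 3·4.5 − 7·2.5 = -4.0000; (r_i+r_j)·cross = 10·-4.0000 = -40.0000
edge 2: (7,4.5)→(17.5,28)  cross = 7·28 − 17.5·4.5 = 117.2500; (r_i+r_j)·cross = 24.5·117.2500 = 2872.6250
edge 3: (17.5,28)→(10,38)  cross = 17.5·38 − 10·28 = 385.0000; (r_i+r_j)·cross = 27.5·385.0000 = 10587.5000
edge 4: (10,38)→(3.5,40)  cross = 10·40 − 3.5·38 = 267.0000; (r_i+r_j)·cross = 13.5·267.0000 = 3604.5000
edge 5: (3.5,40)→(3,39)  cross = 3.5·39 − 3·40 = 16.5000; (r_i+r_j)·cross = 6.5·16.5000 = 107.2500
edge 6: (3,39)→(1,26)  cross = 3·26 − 1·39 = 39.0000; (r_i+r_j)·cross = 4·39.0000 = 156.0000
Σcross = 745.2500 → A = |Σcross|/2 = 372.6250 mm²
Σ(r_i+r_j)·cross = 16985.8750 → first moment M = |Σ|/6 = 2830.9792
R_c = M/A = 2830.9792/372.6250 = 7.5974 mm
θ = 97° = 1.692969 rad
V = θ·R_c·A = 1.692969·7.5974·372.6250 = 4792.761 mm³

Volume = 4792.761 mm³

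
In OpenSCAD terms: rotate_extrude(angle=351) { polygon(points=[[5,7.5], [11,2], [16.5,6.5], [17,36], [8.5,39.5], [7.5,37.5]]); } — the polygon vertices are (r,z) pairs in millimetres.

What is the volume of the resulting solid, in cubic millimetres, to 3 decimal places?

Profile (r,z), 6 vertices: (5,7.5) (11,2) (16.5,6.5) (17,36) (8.5,39.5) (7.5,37.5)
edge 0: (5,7.5)→(11,2)  cross = 5·2 − 11·7.5 = -72.5000; (r_i+r_j)·cross = 16·-72.5000 = -1160.0000
edge 1: (11,2)→(16.5,6.5)  cross = 11·6.5 − 16.5·2 = 38.5000; (r_i+r_j)·cross = 27.5·38.5000 = 1058.7500
edge 2: (16.5,6.5)→(17,36)  cross = 16.5·36 − 17·6.5 = 483.5000; (r_i+r_j)·cross = 33.5·483.5000 = 16197.2500
edge 3: (17,36)→(8.5,39.5)  cross = 17·39.5 − 8.5·36 = 365.5000; (r_i+r_j)·cross = 25.5·365.5000 = 9320.2500
edge 4: (8.5,39.5)→(7.5,37.5)  cross = 8.5·37.5 − 7.5·39.5 = 22.5000; (r_i+r_j)·cross = 16·22.5000 = 360.0000
edge 5: (7.5,37.5)→(5,7.5)  cross = 7.5·7.5 − 5·37.5 = -131.2500; (r_i+r_j)·cross = 12.5·-131.2500 = -1640.6250
Σcross = 706.2500 → A = |Σcross|/2 = 353.1250 mm²
Σ(r_i+r_j)·cross = 24135.6250 → first moment M = |Σ|/6 = 4022.6042
R_c = M/A = 4022.6042/353.1250 = 11.3914 mm
θ = 351° = 6.126106 rad
V = θ·R_c·A = 6.126106·11.3914·353.1250 = 24642.898 mm³

Volume = 24642.898 mm³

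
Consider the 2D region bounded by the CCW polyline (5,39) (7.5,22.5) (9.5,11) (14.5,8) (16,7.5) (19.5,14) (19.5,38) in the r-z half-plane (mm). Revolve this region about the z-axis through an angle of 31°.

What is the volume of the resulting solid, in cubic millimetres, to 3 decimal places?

Profile (r,z), 7 vertices: (5,39) (7.5,22.5) (9.5,11) (14.5,8) (16,7.5) (19.5,14) (19.5,38)
edge 0: (5,39)→(7.5,22.5)  cross = 5·22.5 − 7.5·39 = -180.0000; (r_i+r_j)·cross = 12.5·-180.0000 = -2250.0000
edge 1: (7.5,22.5)→(9.5,11)  cross = 7.5·11 − 9.5·22.5 = -131.2500; (r_i+r_j)·cross = 17·-131.2500 = -2231.2500
edge 2: (9.5,11)→(14.5,8)  cross = 9.5·8 − 14.5·11 = -83.5000; (r_i+r_j)·cross = 24·-83.5000 = -2004.0000
edge 3: (14.5,8)→(16,7.5)  cross = 14.5·7.5 − 16·8 = -19.2500; (r_i+r_j)·cross = 30.5·-19.2500 = -587.1250
edge 4: (16,7.5)→(19.5,14)  cross = 16·14 − 19.5·7.5 = 77.7500; (r_i+r_j)·cross = 35.5·77.7500 = 2760.1250
edge 5: (19.5,14)→(19.5,38)  cross = 19.5·38 − 19.5·14 = 468.0000; (r_i+r_j)·cross = 39·468.0000 = 18252.0000
edge 6: (19.5,38)→(5,39)  cross = 19.5·39 − 5·38 = 570.5000; (r_i+r_j)·cross = 24.5·570.5000 = 13977.2500
Σcross = 702.2500 → A = |Σcross|/2 = 351.1250 mm²
Σ(r_i+r_j)·cross = 27917.0000 → first moment M = |Σ|/6 = 4652.8333
R_c = M/A = 4652.8333/351.1250 = 13.2512 mm
θ = 31° = 0.541052 rad
V = θ·R_c·A = 0.541052·13.2512·351.1250 = 2517.425 mm³

Volume = 2517.425 mm³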